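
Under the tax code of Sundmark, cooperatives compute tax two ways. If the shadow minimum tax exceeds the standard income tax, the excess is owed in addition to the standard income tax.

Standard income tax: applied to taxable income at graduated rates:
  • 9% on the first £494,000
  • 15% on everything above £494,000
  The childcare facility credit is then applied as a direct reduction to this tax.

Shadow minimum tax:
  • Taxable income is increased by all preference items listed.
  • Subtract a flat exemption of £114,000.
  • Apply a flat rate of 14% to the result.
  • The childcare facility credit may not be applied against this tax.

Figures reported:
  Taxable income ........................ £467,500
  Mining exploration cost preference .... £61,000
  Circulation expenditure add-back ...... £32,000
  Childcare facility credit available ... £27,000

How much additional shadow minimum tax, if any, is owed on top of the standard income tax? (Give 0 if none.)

£47,435

Standard income tax:
  £467,500 × 9% = £42,075
  Less childcare facility credit £27,000 → £15,075

Shadow minimum tax:
  Adjusted income: £467,500 + £61,000 + £32,000 = £560,500
  Less exemption £114,000 → base £446,500
  £446,500 × 14% = £62,510

Excess of shadow minimum tax over standard income tax: £62,510 − £15,075 = £47,435.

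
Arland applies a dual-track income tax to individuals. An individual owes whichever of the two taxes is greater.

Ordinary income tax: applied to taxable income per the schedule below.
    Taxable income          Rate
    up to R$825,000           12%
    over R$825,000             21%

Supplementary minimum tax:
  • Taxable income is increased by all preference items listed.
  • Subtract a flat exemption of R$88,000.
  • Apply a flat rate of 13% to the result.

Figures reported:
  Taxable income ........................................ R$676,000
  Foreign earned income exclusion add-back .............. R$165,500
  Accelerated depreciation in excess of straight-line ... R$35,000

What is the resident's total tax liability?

Supplementary minimum tax:
  Adjusted income: R$676,000 + R$165,500 + R$35,000 = R$876,500
  Less exemption R$88,000 → base R$788,500
  R$788,500 × 13% = R$102,505

Ordinary income tax:
  R$676,000 × 12% = R$81,120

R$102,505 > R$81,120, so the supplementary minimum tax is the binding amount.

R$102,505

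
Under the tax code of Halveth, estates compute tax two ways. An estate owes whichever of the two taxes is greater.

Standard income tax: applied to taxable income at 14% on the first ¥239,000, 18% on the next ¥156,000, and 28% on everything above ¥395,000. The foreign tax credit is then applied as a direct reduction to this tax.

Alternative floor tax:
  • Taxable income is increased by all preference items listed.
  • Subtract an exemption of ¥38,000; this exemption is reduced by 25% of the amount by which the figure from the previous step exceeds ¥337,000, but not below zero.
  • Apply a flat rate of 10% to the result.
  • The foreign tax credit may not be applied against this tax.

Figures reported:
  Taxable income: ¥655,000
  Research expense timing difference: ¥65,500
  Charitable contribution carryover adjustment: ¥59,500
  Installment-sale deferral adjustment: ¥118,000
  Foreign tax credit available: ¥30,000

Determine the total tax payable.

¥104,340

Standard income tax:
  ¥239,000 × 14% = ¥33,460
  ¥156,000 × 18% = ¥28,080
  ¥260,000 × 28% = ¥72,800
  → ¥134,340
  Less foreign tax credit ¥30,000 → ¥104,340

Alternative floor tax:
  Adjusted income: ¥655,000 + ¥65,500 + ¥59,500 + ¥118,000 = ¥898,000
  Exemption: 25% × (¥898,000 − ¥337,000) = ¥140,250 ≥ ¥38,000, so the exemption is fully phased out
  Base: ¥898,000 − ¥0 = ¥898,000
  ¥898,000 × 10% = ¥89,800

¥104,340 > ¥89,800, so the standard income tax governs.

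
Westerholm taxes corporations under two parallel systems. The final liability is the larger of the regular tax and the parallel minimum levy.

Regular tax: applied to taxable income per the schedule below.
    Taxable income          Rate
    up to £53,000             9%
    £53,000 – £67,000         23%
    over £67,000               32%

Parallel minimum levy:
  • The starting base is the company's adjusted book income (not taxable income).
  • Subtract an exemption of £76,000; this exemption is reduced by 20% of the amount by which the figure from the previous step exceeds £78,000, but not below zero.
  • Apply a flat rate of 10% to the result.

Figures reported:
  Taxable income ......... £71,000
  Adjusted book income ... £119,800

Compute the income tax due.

£9,270

Parallel minimum levy:
  Base (adjusted book income): £119,800
  Exemption: £76,000 − 20% × (£119,800 − £78,000) = £76,000 − £8,360 = £67,640
  Base: £119,800 − £67,640 = £52,160
  £52,160 × 10% = £5,216

Regular tax:
  £53,000 × 9% = £4,770
  £14,000 × 23% = £3,220
  £4,000 × 32% = £1,280
  → £9,270

£9,270 > £5,216, so the regular tax governs.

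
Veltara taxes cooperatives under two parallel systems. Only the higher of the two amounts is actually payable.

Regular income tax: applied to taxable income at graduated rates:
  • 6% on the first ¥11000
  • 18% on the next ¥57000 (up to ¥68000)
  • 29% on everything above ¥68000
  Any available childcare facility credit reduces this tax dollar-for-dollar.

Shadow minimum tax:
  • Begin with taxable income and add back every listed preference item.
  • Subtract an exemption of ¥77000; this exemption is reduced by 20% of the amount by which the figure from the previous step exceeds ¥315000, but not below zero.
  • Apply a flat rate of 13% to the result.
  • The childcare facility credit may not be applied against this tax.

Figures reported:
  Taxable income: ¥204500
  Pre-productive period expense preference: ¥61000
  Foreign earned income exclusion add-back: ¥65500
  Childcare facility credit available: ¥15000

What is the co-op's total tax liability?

¥35505

Shadow minimum tax:
  Adjusted income: ¥204500 + ¥61000 + ¥65500 = ¥331000
  Exemption: ¥77000 − 20% × (¥331000 − ¥315000) = ¥77000 − ¥3200 = ¥73800
  Base: ¥331000 − ¥73800 = ¥257200
  ¥257200 × 13% = ¥33436

Regular income tax:
  ¥11000 × 6% = ¥660
  ¥57000 × 18% = ¥10260
  ¥136500 × 29% = ¥39585
  → ¥50505
  Less childcare facility credit ¥15000 → ¥35505

¥35505 > ¥33436, so the regular income tax governs.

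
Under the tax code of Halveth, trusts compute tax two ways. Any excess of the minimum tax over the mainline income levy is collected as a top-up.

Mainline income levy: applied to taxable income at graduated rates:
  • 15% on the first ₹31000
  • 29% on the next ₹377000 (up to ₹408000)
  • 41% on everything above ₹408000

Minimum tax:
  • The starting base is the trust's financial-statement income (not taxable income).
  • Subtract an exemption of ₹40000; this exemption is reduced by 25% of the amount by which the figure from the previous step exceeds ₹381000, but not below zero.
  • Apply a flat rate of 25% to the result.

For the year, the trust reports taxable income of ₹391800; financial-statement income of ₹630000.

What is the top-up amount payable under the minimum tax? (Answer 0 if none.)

Minimum tax:
  Base (financial-statement income): ₹630000
  Exemption: 25% × (₹630000 − ₹381000) = ₹62250 ≥ ₹40000, so the exemption is fully phased out
  Base: ₹630000 − ₹0 = ₹630000
  ₹630000 × 25% = ₹157500

Mainline income levy:
  ₹31000 × 15% = ₹4650
  ₹360800 × 29% = ₹104632
  → ₹109282

Excess of minimum tax over mainline income levy: ₹157500 − ₹109282 = ₹48218.

₹48218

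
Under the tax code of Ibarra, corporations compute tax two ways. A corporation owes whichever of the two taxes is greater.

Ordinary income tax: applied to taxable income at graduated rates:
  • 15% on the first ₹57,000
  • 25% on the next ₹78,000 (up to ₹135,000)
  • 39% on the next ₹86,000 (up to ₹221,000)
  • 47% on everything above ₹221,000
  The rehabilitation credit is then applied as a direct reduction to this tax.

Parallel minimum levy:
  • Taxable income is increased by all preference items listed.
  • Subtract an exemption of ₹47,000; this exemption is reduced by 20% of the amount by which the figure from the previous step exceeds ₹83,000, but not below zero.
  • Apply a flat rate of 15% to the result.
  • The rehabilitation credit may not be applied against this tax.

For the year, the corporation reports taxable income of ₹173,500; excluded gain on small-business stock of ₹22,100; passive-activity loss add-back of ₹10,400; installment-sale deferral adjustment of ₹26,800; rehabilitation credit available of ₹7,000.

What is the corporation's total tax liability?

Parallel minimum levy:
  Adjusted income: ₹173,500 + ₹22,100 + ₹10,400 + ₹26,800 = ₹232,800
  Exemption: ₹47,000 − 20% × (₹232,800 − ₹83,000) = ₹47,000 − ₹29,960 = ₹17,040
  Base: ₹232,800 − ₹17,040 = ₹215,760
  ₹215,760 × 15% = ₹32,364

Ordinary income tax:
  ₹57,000 × 15% = ₹8,550
  ₹78,000 × 25% = ₹19,500
  ₹38,500 × 39% = ₹15,015
  → ₹43,065
  Less rehabilitation credit ₹7,000 → ₹36,065

₹36,065 > ₹32,364, so the ordinary income tax governs.

₹36,065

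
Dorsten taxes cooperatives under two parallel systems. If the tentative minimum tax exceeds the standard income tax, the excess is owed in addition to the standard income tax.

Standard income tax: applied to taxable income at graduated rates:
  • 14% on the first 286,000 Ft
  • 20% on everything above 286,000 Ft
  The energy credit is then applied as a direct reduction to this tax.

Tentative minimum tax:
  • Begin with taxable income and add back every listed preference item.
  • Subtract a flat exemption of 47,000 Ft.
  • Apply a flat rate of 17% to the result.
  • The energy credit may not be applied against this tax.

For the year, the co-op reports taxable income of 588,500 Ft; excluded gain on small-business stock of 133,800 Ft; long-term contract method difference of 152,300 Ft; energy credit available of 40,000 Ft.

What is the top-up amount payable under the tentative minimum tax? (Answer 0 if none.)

Tentative minimum tax:
  Adjusted income: 588,500 Ft + 133,800 Ft + 152,300 Ft = 874,600 Ft
  Less exemption 47,000 Ft → base 827,600 Ft
  827,600 Ft × 17% = 140,692 Ft

Standard income tax:
  286,000 Ft × 14% = 40,040 Ft
  302,500 Ft × 20% = 60,500 Ft
  → 100,540 Ft
  Less energy credit 40,000 Ft → 60,540 Ft

Excess of tentative minimum tax over standard income tax: 140,692 Ft − 60,540 Ft = 80,152 Ft.

80,152 Ft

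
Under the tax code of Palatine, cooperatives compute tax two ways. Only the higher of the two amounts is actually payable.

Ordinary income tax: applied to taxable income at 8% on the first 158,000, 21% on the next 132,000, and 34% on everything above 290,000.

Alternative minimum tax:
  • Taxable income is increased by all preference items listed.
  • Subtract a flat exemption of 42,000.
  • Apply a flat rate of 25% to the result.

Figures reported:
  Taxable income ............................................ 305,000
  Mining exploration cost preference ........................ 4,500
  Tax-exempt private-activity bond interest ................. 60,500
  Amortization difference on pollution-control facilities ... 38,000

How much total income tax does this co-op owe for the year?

Ordinary income tax:
  158,000 × 8% = 12,640
  132,000 × 21% = 27,720
  15,000 × 34% = 5,100
  → 45,460

Alternative minimum tax:
  Adjusted income: 305,000 + 4,500 + 60,500 + 38,000 = 408,000
  Less exemption 42,000 → base 366,000
  366,000 × 25% = 91,500

91,500 > 45,460, so the alternative minimum tax is the binding amount.

91,500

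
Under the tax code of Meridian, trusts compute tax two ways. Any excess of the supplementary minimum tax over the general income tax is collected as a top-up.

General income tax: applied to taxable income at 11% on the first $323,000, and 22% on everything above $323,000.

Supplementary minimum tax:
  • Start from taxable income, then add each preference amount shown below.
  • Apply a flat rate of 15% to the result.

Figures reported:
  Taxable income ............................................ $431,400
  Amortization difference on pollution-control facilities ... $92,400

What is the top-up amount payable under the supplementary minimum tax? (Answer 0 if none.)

Supplementary minimum tax:
  Adjusted income: $431,400 + $92,400 = $523,800
  $523,800 × 15% = $78,570

General income tax:
  $323,000 × 11% = $35,530
  $108,400 × 22% = $23,848
  → $59,378

Excess of supplementary minimum tax over general income tax: $78,570 − $59,378 = $19,192.

$19,192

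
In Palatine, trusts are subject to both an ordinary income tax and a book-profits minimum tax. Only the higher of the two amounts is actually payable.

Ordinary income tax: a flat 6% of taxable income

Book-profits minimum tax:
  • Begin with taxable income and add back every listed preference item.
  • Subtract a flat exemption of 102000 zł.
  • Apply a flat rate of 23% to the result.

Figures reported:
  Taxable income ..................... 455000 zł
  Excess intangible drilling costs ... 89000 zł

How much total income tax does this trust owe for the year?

Book-profits minimum tax:
  Adjusted income: 455000 zł + 89000 zł = 544000 zł
  Less exemption 102000 zł → base 442000 zł
  442000 zł × 23% = 101660 zł

Ordinary income tax:
  455000 zł × 6% = 27300 zł

101660 zł > 27300 zł, so the book-profits minimum tax is the binding amount.

101660 zł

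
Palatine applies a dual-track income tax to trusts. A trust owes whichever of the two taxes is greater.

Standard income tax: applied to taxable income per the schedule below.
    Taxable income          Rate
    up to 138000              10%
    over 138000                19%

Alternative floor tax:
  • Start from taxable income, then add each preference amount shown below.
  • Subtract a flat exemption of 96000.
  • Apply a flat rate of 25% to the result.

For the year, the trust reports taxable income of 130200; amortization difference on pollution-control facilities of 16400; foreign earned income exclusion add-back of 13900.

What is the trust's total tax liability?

Standard income tax:
  130200 × 10% = 13020

Alternative floor tax:
  Adjusted income: 130200 + 16400 + 13900 = 160500
  Less exemption 96000 → base 64500
  64500 × 25% = 16125

16125 > 13020, so the alternative floor tax is the binding amount.

16125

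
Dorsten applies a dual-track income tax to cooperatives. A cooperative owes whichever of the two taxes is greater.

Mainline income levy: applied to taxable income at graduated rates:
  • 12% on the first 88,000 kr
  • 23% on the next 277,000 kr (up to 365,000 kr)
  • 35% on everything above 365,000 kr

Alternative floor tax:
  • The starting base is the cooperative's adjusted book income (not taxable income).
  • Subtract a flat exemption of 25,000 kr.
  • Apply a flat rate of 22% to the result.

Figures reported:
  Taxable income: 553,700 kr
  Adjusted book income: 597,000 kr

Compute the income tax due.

140,315 kr

Mainline income levy:
  88,000 kr × 12% = 10,560 kr
  277,000 kr × 23% = 63,710 kr
  188,700 kr × 35% = 66,045 kr
  → 140,315 kr

Alternative floor tax:
  Base (adjusted book income): 597,000 kr
  Less exemption 25,000 kr → base 572,000 kr
  572,000 kr × 22% = 125,840 kr

140,315 kr > 125,840 kr, so the mainline income levy governs.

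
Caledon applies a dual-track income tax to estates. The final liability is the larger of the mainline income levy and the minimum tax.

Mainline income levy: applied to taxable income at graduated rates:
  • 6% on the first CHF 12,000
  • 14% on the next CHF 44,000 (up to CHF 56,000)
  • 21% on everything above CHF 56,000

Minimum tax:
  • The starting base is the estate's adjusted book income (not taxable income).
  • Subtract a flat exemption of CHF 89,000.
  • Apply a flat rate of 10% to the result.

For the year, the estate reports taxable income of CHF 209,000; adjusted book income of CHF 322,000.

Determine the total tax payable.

CHF 39,010

Minimum tax:
  Base (adjusted book income): CHF 322,000
  Less exemption CHF 89,000 → base CHF 233,000
  CHF 233,000 × 10% = CHF 23,300

Mainline income levy:
  CHF 12,000 × 6% = CHF 720
  CHF 44,000 × 14% = CHF 6,160
  CHF 153,000 × 21% = CHF 32,130
  → CHF 39,010

CHF 39,010 > CHF 23,300, so the mainline income levy governs.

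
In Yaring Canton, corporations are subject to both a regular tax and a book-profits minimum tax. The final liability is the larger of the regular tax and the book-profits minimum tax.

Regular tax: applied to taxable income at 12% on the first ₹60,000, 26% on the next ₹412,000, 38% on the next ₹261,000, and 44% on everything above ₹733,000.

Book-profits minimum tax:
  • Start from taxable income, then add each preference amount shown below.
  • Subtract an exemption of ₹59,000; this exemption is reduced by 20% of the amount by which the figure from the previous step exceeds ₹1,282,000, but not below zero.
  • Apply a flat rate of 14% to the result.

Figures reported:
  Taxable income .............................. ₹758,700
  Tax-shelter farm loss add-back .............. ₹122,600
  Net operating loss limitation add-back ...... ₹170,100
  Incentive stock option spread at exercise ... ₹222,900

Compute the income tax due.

Book-profits minimum tax:
  Adjusted income: ₹758,700 + ₹122,600 + ₹170,100 + ₹222,900 = ₹1,274,300
  Exemption: ₹1,274,300 ≤ ₹1,282,000, so full ₹59,000 applies
  Base: ₹1,274,300 − ₹59,000 = ₹1,215,300
  ₹1,215,300 × 14% = ₹170,142

Regular tax:
  ₹60,000 × 12% = ₹7,200
  ₹412,000 × 26% = ₹107,120
  ₹261,000 × 38% = ₹99,180
  ₹25,700 × 44% = ₹11,308
  → ₹224,808

₹224,808 > ₹170,142, so the regular tax governs.

₹224,808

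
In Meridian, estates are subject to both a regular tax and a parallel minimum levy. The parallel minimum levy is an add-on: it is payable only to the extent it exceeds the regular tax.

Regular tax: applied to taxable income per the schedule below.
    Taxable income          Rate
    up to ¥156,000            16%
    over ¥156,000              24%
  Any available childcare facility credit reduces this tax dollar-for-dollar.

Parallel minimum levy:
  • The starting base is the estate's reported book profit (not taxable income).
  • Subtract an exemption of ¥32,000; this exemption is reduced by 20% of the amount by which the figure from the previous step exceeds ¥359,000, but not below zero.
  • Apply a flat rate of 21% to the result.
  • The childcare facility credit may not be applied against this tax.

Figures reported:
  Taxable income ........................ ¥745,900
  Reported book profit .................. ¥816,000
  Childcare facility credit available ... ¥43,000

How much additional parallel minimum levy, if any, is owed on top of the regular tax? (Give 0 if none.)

Parallel minimum levy:
  Base (reported book profit): ¥816,000
  Exemption: 20% × (¥816,000 − ¥359,000) = ¥91,400 ≥ ¥32,000, so the exemption is fully phased out
  Base: ¥816,000 − ¥0 = ¥816,000
  ¥816,000 × 21% = ¥171,360

Regular tax:
  ¥156,000 × 16% = ¥24,960
  ¥589,900 × 24% = ¥141,576
  → ¥166,536
  Less childcare facility credit ¥43,000 → ¥123,536

Excess of parallel minimum levy over regular tax: ¥171,360 − ¥123,536 = ¥47,824.

¥47,824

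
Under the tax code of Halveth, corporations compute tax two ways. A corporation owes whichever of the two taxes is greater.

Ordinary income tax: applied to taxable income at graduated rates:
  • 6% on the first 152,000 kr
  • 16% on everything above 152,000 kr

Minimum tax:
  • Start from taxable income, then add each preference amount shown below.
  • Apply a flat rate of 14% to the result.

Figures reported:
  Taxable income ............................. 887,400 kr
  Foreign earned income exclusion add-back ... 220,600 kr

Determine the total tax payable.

155,120 kr

Minimum tax:
  Adjusted income: 887,400 kr + 220,600 kr = 1,108,000 kr
  1,108,000 kr × 14% = 155,120 kr

Ordinary income tax:
  152,000 kr × 6% = 9,120 kr
  735,400 kr × 16% = 117,664 kr
  → 126,784 kr

155,120 kr > 126,784 kr, so the minimum tax is the binding amount.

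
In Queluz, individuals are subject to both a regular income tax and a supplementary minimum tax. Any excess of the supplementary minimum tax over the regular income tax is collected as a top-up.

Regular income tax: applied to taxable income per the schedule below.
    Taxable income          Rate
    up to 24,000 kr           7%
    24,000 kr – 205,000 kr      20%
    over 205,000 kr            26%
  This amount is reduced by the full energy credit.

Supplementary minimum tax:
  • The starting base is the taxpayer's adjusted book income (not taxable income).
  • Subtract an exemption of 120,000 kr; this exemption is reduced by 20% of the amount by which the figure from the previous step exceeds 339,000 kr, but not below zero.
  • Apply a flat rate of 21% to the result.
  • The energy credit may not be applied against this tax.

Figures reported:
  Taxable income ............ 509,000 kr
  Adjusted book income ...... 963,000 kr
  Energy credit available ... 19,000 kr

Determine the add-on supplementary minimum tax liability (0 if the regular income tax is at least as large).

Supplementary minimum tax:
  Base (adjusted book income): 963,000 kr
  Exemption: 20% × (963,000 kr − 339,000 kr) = 124,800 kr ≥ 120,000 kr, so the exemption is fully phased out
  Base: 963,000 kr − 0 kr = 963,000 kr
  963,000 kr × 21% = 202,230 kr

Regular income tax:
  24,000 kr × 7% = 1,680 kr
  181,000 kr × 20% = 36,200 kr
  304,000 kr × 26% = 79,040 kr
  → 116,920 kr
  Less energy credit 19,000 kr → 97,920 kr

Excess of supplementary minimum tax over regular income tax: 202,230 kr − 97,920 kr = 104,310 kr.

104,310 kr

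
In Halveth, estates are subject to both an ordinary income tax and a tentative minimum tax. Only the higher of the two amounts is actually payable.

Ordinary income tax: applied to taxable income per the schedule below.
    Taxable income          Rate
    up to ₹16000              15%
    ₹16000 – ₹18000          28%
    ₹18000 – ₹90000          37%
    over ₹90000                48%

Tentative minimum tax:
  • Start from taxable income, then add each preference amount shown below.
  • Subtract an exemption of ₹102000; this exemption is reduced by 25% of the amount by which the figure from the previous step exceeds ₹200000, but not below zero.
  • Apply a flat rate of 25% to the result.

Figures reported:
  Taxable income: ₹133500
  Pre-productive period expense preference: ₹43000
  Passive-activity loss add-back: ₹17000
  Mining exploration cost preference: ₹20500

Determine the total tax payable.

₹50480

Ordinary income tax:
  ₹16000 × 15% = ₹2400
  ₹2000 × 28% = ₹560
  ₹72000 × 37% = ₹26640
  ₹43500 × 48% = ₹20880
  → ₹50480

Tentative minimum tax:
  Adjusted income: ₹133500 + ₹43000 + ₹17000 + ₹20500 = ₹214000
  Exemption: ₹102000 − 25% × (₹214000 − ₹200000) = ₹102000 − ₹3500 = ₹98500
  Base: ₹214000 − ₹98500 = ₹115500
  ₹115500 × 25% = ₹28875

₹50480 > ₹28875, so the ordinary income tax governs.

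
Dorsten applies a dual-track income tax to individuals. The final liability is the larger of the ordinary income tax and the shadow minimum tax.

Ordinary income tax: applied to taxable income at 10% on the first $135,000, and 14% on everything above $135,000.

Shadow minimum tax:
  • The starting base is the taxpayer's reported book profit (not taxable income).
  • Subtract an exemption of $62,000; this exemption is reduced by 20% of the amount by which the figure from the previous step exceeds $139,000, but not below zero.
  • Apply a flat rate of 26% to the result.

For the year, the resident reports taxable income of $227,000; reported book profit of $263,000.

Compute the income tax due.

$58,708

Ordinary income tax:
  $135,000 × 10% = $13,500
  $92,000 × 14% = $12,880
  → $26,380

Shadow minimum tax:
  Base (reported book profit): $263,000
  Exemption: $62,000 − 20% × ($263,000 − $139,000) = $62,000 − $24,800 = $37,200
  Base: $263,000 − $37,200 = $225,800
  $225,800 × 26% = $58,708

$58,708 > $26,380, so the shadow minimum tax is the binding amount.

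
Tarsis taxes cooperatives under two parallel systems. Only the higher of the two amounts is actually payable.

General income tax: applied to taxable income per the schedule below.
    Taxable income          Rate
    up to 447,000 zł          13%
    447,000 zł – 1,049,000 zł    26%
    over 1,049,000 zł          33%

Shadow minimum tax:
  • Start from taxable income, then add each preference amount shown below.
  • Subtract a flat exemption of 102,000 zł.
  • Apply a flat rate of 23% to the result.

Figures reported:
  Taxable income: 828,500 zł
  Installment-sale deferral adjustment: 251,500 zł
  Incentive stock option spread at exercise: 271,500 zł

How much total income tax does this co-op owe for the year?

General income tax:
  447,000 zł × 13% = 58,110 zł
  381,500 zł × 26% = 99,190 zł
  → 157,300 zł

Shadow minimum tax:
  Adjusted income: 828,500 zł + 251,500 zł + 271,500 zł = 1,351,500 zł
  Less exemption 102,000 zł → base 1,249,500 zł
  1,249,500 zł × 23% = 287,385 zł

287,385 zł > 157,300 zł, so the shadow minimum tax is the binding amount.

287,385 zł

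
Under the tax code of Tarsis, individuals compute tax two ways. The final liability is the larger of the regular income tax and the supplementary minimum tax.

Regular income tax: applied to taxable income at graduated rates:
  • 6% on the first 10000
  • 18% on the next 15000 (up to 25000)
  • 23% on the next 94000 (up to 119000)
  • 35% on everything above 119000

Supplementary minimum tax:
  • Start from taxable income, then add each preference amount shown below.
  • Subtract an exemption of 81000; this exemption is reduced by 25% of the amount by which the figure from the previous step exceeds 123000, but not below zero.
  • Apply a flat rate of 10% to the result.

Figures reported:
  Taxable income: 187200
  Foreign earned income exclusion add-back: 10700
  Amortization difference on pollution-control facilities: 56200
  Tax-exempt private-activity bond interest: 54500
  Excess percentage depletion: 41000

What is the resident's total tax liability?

Supplementary minimum tax:
  Adjusted income: 187200 + 10700 + 56200 + 54500 + 41000 = 349600
  Exemption: 81000 − 25% × (349600 − 123000) = 81000 − 56650 = 24350
  Base: 349600 − 24350 = 325250
  325250 × 10% = 32525

Regular income tax:
  10000 × 6% = 600
  15000 × 18% = 2700
  94000 × 23% = 21620
  68200 × 35% = 23870
  → 48790

48790 > 32525, so the regular income tax governs.

48790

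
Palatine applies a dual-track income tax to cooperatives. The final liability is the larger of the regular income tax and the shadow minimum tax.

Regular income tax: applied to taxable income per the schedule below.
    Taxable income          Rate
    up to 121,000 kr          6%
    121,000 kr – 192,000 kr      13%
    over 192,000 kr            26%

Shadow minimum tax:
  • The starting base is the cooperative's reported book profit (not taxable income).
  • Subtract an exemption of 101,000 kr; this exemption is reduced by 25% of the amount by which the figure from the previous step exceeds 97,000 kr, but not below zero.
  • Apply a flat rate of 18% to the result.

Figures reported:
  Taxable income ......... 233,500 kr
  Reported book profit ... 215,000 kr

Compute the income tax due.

Shadow minimum tax:
  Base (reported book profit): 215,000 kr
  Exemption: 101,000 kr − 25% × (215,000 kr − 97,000 kr) = 101,000 kr − 29,500 kr = 71,500 kr
  Base: 215,000 kr − 71,500 kr = 143,500 kr
  143,500 kr × 18% = 25,830 kr

Regular income tax:
  121,000 kr × 6% = 7,260 kr
  71,000 kr × 13% = 9,230 kr
  41,500 kr × 26% = 10,790 kr
  → 27,280 kr

27,280 kr > 25,830 kr, so the regular income tax governs.

27,280 kr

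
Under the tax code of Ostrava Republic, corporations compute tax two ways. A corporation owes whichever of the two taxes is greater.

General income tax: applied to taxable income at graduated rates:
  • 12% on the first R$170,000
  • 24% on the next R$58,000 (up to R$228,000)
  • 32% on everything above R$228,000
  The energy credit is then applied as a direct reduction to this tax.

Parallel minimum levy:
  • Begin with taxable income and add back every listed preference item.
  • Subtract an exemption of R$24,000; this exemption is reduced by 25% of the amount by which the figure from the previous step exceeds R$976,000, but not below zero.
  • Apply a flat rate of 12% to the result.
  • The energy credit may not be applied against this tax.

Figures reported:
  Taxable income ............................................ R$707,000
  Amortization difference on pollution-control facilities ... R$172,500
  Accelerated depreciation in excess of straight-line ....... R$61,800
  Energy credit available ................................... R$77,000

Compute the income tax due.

R$110,600

General income tax:
  R$170,000 × 12% = R$20,400
  R$58,000 × 24% = R$13,920
  R$479,000 × 32% = R$153,280
  → R$187,600
  Less energy credit R$77,000 → R$110,600

Parallel minimum levy:
  Adjusted income: R$707,000 + R$172,500 + R$61,800 = R$941,300
  Exemption: R$941,300 ≤ R$976,000, so full R$24,000 applies
  Base: R$941,300 − R$24,000 = R$917,300
  R$917,300 × 12% = R$110,076

R$110,600 > R$110,076, so the general income tax governs.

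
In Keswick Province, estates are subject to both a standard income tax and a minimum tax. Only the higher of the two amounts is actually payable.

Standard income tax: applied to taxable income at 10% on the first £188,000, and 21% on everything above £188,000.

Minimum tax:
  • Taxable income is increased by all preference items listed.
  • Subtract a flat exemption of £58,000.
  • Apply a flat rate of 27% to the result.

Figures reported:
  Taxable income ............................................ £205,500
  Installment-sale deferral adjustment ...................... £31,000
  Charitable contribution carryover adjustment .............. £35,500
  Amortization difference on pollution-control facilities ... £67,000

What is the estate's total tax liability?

Minimum tax:
  Adjusted income: £205,500 + £31,000 + £35,500 + £67,000 = £339,000
  Less exemption £58,000 → base £281,000
  £281,000 × 27% = £75,870

Standard income tax:
  £188,000 × 10% = £18,800
  £17,500 × 21% = £3,675
  → £22,475

£75,870 > £22,475, so the minimum tax is the binding amount.

£75,870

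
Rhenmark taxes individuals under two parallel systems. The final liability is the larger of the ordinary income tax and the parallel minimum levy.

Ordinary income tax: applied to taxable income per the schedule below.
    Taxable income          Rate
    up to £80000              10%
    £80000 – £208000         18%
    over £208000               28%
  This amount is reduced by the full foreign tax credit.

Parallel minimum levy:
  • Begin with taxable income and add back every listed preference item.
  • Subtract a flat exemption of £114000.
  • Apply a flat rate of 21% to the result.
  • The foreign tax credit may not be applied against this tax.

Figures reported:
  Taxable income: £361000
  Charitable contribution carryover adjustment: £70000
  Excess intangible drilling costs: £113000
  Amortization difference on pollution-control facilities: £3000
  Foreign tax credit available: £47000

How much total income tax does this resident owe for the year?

Ordinary income tax:
  £80000 × 10% = £8000
  £128000 × 18% = £23040
  £153000 × 28% = £42840
  → £73880
  Less foreign tax credit £47000 → £26880

Parallel minimum levy:
  Adjusted income: £361000 + £70000 + £113000 + £3000 = £547000
  Less exemption £114000 → base £433000
  £433000 × 21% = £90930

£90930 > £26880, so the parallel minimum levy is the binding amount.

£90930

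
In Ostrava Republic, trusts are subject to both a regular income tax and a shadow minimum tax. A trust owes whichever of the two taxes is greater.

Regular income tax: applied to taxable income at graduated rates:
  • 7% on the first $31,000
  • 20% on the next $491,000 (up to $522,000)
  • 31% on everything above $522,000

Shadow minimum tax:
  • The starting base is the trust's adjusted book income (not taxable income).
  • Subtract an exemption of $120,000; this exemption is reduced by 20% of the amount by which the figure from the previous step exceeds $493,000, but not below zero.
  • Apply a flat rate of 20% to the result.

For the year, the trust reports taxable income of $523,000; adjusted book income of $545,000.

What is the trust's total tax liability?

Regular income tax:
  $31,000 × 7% = $2,170
  $491,000 × 20% = $98,200
  $1,000 × 31% = $310
  → $100,680

Shadow minimum tax:
  Base (adjusted book income): $545,000
  Exemption: $120,000 − 20% × ($545,000 − $493,000) = $120,000 − $10,400 = $109,600
  Base: $545,000 − $109,600 = $435,400
  $435,400 × 20% = $87,080

$100,680 > $87,080, so the regular income tax governs.

$100,680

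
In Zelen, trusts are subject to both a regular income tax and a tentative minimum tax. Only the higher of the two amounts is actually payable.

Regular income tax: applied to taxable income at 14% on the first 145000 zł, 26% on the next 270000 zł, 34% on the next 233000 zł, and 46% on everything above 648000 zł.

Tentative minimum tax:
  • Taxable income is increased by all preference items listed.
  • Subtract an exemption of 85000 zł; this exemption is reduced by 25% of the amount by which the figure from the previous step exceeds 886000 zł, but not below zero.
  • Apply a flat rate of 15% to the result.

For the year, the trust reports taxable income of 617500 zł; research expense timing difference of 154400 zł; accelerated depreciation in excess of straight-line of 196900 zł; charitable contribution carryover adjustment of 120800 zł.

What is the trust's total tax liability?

159350 zł

Tentative minimum tax:
  Adjusted income: 617500 zł + 154400 zł + 196900 zł + 120800 zł = 1089600 zł
  Exemption: 85000 zł − 25% × (1089600 zł − 886000 zł) = 85000 zł − 50900 zł = 34100 zł
  Base: 1089600 zł − 34100 zł = 1055500 zł
  1055500 zł × 15% = 158325 zł

Regular income tax:
  145000 zł × 14% = 20300 zł
  270000 zł × 26% = 70200 zł
  202500 zł × 34% = 68850 zł
  → 159350 zł

159350 zł > 158325 zł, so the regular income tax governs.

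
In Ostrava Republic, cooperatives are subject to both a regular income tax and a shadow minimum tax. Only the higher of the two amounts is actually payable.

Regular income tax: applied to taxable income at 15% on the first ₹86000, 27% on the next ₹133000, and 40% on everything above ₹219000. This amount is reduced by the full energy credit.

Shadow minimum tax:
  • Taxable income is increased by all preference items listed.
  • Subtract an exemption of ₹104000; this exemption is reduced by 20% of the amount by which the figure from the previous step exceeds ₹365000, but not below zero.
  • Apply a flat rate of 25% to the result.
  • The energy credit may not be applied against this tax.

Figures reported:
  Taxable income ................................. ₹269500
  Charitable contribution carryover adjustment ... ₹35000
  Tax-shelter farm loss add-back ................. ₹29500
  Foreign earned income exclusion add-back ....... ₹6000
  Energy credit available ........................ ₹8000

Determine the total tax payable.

Regular income tax:
  ₹86000 × 15% = ₹12900
  ₹133000 × 27% = ₹35910
  ₹50500 × 40% = ₹20200
  → ₹69010
  Less energy credit ₹8000 → ₹61010

Shadow minimum tax:
  Adjusted income: ₹269500 + ₹35000 + ₹29500 + ₹6000 = ₹340000
  Exemption: ₹340000 ≤ ₹365000, so full ₹104000 applies
  Base: ₹340000 − ₹104000 = ₹236000
  ₹236000 × 25% = ₹59000

₹61010 > ₹59000, so the regular income tax governs.

₹61010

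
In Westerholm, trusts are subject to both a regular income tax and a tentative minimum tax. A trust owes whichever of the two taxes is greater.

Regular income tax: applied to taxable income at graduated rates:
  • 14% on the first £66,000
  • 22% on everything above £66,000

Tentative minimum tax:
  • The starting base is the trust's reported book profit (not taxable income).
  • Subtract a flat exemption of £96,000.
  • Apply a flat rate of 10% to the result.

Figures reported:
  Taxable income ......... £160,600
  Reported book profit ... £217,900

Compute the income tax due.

£30,052

Regular income tax:
  £66,000 × 14% = £9,240
  £94,600 × 22% = £20,812
  → £30,052

Tentative minimum tax:
  Base (reported book profit): £217,900
  Less exemption £96,000 → base £121,900
  £121,900 × 10% = £12,190

£30,052 > £12,190, so the regular income tax governs.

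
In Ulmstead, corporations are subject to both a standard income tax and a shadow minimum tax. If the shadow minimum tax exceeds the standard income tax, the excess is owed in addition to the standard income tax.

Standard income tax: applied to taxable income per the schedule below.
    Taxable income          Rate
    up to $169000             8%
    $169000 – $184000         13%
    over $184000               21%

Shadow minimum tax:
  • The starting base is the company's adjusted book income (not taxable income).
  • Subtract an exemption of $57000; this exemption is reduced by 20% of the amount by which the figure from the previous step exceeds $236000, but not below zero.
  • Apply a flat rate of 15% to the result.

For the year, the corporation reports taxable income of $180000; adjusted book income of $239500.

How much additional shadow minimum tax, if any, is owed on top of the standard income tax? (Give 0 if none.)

Standard income tax:
  $169000 × 8% = $13520
  $11000 × 13% = $1430
  → $14950

Shadow minimum tax:
  Base (adjusted book income): $239500
  Exemption: $57000 − 20% × ($239500 − $236000) = $57000 − $700 = $56300
  Base: $239500 − $56300 = $183200
  $183200 × 15% = $27480

Excess of shadow minimum tax over standard income tax: $27480 − $14950 = $12530.

$12530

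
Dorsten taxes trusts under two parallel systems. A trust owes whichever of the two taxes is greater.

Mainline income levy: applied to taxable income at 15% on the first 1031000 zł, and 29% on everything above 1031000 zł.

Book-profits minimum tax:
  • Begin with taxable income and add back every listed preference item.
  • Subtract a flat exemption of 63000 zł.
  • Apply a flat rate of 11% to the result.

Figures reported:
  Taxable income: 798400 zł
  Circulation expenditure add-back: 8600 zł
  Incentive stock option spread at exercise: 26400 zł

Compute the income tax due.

119760 zł

Mainline income levy:
  798400 zł × 15% = 119760 zł

Book-profits minimum tax:
  Adjusted income: 798400 zł + 8600 zł + 26400 zł = 833400 zł
  Less exemption 63000 zł → base 770400 zł
  770400 zł × 11% = 84744 zł

119760 zł > 84744 zł, so the mainline income levy governs.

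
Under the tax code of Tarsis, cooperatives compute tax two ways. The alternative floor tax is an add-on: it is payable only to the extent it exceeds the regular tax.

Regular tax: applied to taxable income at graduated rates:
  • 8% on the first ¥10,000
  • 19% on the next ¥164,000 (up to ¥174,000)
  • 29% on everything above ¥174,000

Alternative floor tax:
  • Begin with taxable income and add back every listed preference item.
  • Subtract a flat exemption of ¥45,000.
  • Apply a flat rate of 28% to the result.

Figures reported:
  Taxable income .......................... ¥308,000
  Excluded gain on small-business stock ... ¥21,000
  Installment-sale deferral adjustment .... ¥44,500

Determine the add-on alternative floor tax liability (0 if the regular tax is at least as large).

Alternative floor tax:
  Adjusted income: ¥308,000 + ¥21,000 + ¥44,500 = ¥373,500
  Less exemption ¥45,000 → base ¥328,500
  ¥328,500 × 28% = ¥91,980

Regular tax:
  ¥10,000 × 8% = ¥800
  ¥164,000 × 19% = ¥31,160
  ¥134,000 × 29% = ¥38,860
  → ¥70,820

Excess of alternative floor tax over regular tax: ¥91,980 − ¥70,820 = ¥21,160.

¥21,160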